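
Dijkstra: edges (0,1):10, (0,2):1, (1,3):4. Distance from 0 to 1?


Dijkstra from 0:
Distances: {0: 0, 1: 10, 2: 1, 3: 14}
Shortest distance to 1 = 10, path = [0, 1]


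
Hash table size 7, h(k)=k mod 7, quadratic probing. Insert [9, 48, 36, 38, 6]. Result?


Insertions: 9->slot 2; 48->slot 6; 36->slot 1; 38->slot 3; 6->slot 0
Table: [6, 36, 9, 38, None, None, 48]


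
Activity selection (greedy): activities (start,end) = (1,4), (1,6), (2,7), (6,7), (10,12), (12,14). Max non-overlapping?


Greedy: pick earliest-ending, then skip overlaps.
Selected (4 activities): [(1, 4), (6, 7), (10, 12), (12, 14)]


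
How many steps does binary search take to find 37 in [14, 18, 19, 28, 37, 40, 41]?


Search for 37:
[0,6] mid=3 arr[3]=28
[4,6] mid=5 arr[5]=40
[4,4] mid=4 arr[4]=37
Total: 3 comparisons


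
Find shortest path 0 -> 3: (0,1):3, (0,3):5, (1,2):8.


Dijkstra from 0:
Distances: {0: 0, 1: 3, 2: 11, 3: 5}
Shortest distance to 3 = 5, path = [0, 3]


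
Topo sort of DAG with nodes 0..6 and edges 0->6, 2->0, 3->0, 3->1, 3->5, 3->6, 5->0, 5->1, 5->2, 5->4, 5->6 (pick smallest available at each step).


Kahn's algorithm, process smallest node first
Order: [3, 5, 1, 2, 0, 4, 6]


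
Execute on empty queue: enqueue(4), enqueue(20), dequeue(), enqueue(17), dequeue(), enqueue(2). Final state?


enqueue(4) -> [4]
enqueue(20) -> [4, 20]
dequeue() returns 4 -> [20]
enqueue(17) -> [20, 17]
dequeue() returns 20 -> [17]
enqueue(2) -> [17, 2]
Final queue (front to back): [17, 2]


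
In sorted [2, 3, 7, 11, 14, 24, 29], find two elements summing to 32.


Two pointers: lo=0, hi=6
Found pair: (3, 29) summing to 32


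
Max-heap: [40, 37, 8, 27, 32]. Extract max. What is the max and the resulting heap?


Max = 40
Replace root with last, heapify down
Resulting heap: [37, 32, 8, 27]


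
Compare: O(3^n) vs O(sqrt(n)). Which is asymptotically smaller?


sublinear grows slower than exponential (base 3)
O(sqrt(n)) is asymptotically smaller; O(3^n) grows faster


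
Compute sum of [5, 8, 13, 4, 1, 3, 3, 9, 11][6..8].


Prefix sums: [0, 5, 13, 26, 30, 31, 34, 37, 46, 57]
Sum[6..8] = prefix[9] - prefix[6] = 57 - 34 = 23


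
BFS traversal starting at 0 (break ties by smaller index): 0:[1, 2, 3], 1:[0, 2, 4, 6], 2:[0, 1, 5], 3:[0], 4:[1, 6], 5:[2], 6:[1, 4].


BFS queue: start with [0]
Visit order: [0, 1, 2, 3, 4, 6, 5]


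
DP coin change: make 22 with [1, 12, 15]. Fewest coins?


dp[0]=0; dp[i]=1+min(dp[i-c] for c in coins)
...dp[17]=3, dp[18]=4, dp[19]=5, dp[20]=6, dp[21]=7, dp[22]=8
Minimum coins for 22 = 8


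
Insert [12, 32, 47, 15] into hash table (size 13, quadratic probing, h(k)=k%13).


Insertions: 12->slot 12; 32->slot 6; 47->slot 8; 15->slot 2
Table: [None, None, 15, None, None, None, 32, None, 47, None, None, None, 12]


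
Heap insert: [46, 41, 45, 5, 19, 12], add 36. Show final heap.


Append 36: [46, 41, 45, 5, 19, 12, 36]
Bubble up: no swaps needed
Result: [46, 41, 45, 5, 19, 12, 36]


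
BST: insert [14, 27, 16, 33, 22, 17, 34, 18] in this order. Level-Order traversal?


Root = 14; build tree by BST insertion.
Level-Order traversal: [14, 27, 16, 33, 22, 34, 17, 18]


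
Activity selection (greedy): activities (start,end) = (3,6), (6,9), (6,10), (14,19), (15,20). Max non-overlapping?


Greedy: pick earliest-ending, then skip overlaps.
Selected (3 activities): [(3, 6), (6, 9), (14, 19)]


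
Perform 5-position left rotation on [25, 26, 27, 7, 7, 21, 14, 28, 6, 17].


Left rotate by 5: [21, 14, 28, 6, 17, 25, 26, 27, 7, 7]


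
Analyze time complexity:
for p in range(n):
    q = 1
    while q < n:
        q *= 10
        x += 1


Per nesting level: O(n) * O(log n) = O(n log n)
Complexity: O(n log n)


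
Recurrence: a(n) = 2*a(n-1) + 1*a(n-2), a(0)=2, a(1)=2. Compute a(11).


Build bottom-up:
...a(9)=2786, a(10)=6726, a(11)=2*6726+1*2786=16238


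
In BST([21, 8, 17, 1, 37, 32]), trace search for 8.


BST root = 21
Search for 8: compare at each node
Path: [21, 8]


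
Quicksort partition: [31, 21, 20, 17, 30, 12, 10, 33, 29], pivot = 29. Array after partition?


Elements <= 29 go left of pivot.
Result: [21, 20, 17, 12, 10, 29, 30, 33, 31], pivot at index 5


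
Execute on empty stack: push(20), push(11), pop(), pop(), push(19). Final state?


push(20) -> [20]
push(11) -> [20, 11]
pop() returns 11 -> [20]
pop() returns 20 -> []
push(19) -> [19]
Final stack (bottom to top): [19]


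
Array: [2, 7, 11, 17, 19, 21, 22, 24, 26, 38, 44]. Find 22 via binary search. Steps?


Search for 22:
[0,10] mid=5 arr[5]=21
[6,10] mid=8 arr[8]=26
[6,7] mid=6 arr[6]=22
Total: 3 comparisons


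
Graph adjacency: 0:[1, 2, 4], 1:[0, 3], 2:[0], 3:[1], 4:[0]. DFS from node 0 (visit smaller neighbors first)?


DFS stack-based: start with [0]
Visit order: [0, 1, 3, 2, 4]


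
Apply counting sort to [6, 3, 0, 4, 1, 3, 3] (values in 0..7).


Count array: [1, 1, 0, 3, 1, 0, 1, 0]
Reconstruct: [0, 1, 3, 3, 3, 4, 6]


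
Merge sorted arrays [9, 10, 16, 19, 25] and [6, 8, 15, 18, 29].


Compare heads, take smaller each step.
Merged: [6, 8, 9, 10, 15, 16, 18, 19, 25, 29]


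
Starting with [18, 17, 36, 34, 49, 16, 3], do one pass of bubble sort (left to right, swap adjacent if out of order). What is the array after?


After one pass: [17, 18, 34, 36, 16, 3, 49]


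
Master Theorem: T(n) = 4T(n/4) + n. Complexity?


a=4, b=4, c=1. log_4(4)=1 = c=1. Case 2: O(n^c log n) = O(n log n)
Complexity: O(n log n)


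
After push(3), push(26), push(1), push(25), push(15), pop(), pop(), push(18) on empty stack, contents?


push(3) -> [3]
push(26) -> [3, 26]
push(1) -> [3, 26, 1]
push(25) -> [3, 26, 1, 25]
push(15) -> [3, 26, 1, 25, 15]
pop() returns 15 -> [3, 26, 1, 25]
pop() returns 25 -> [3, 26, 1]
push(18) -> [3, 26, 1, 18]
Final stack (bottom to top): [3, 26, 1, 18]


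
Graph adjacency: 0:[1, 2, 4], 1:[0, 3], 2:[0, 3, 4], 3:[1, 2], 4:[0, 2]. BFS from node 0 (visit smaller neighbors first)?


BFS queue: start with [0]
Visit order: [0, 1, 2, 4, 3]


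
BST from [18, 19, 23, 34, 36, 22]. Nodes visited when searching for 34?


BST root = 18
Search for 34: compare at each node
Path: [18, 19, 23, 34]


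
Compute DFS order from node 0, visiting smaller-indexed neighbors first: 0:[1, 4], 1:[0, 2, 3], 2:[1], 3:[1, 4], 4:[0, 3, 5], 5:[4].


DFS stack-based: start with [0]
Visit order: [0, 1, 2, 3, 4, 5]


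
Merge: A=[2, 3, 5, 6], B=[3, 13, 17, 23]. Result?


Compare heads, take smaller each step.
Merged: [2, 3, 3, 5, 6, 13, 17, 23]


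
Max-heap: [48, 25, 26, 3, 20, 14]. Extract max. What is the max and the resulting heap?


Max = 48
Replace root with last, heapify down
Resulting heap: [26, 25, 14, 3, 20]


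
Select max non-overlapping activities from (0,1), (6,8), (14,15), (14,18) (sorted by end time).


Greedy: pick earliest-ending, then skip overlaps.
Selected (3 activities): [(0, 1), (6, 8), (14, 15)]


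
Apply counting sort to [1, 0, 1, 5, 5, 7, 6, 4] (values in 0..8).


Count array: [1, 2, 0, 0, 1, 2, 1, 1, 0]
Reconstruct: [0, 1, 1, 4, 5, 5, 6, 7]


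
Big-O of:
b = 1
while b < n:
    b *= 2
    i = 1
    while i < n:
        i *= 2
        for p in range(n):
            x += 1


Per nesting level: O(log n) * O(log n) * O(n) = O(n (log n)^2)
Complexity: O(n (log n)^2)


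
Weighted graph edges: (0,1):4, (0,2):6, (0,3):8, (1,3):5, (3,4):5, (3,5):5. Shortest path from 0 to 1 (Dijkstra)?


Dijkstra from 0:
Distances: {0: 0, 1: 4, 2: 6, 3: 8, 4: 13, 5: 13}
Shortest distance to 1 = 4, path = [0, 1]


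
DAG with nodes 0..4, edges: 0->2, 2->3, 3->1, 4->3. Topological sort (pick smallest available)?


Kahn's algorithm, process smallest node first
Order: [0, 2, 4, 3, 1]


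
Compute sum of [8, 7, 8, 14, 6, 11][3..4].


Prefix sums: [0, 8, 15, 23, 37, 43, 54]
Sum[3..4] = prefix[5] - prefix[3] = 43 - 23 = 20


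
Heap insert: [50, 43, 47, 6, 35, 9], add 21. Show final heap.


Append 21: [50, 43, 47, 6, 35, 9, 21]
Bubble up: no swaps needed
Result: [50, 43, 47, 6, 35, 9, 21]


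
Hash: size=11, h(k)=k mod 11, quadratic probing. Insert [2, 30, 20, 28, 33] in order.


Insertions: 2->slot 2; 30->slot 8; 20->slot 9; 28->slot 6; 33->slot 0
Table: [33, None, 2, None, None, None, 28, None, 30, 20, None]


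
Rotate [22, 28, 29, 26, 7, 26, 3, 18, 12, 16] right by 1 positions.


Right rotate by 1: [16, 22, 28, 29, 26, 7, 26, 3, 18, 12]


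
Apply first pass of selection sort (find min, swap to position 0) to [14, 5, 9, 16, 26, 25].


After one pass: [5, 14, 9, 16, 26, 25]


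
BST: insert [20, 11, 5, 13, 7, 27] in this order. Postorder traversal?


Root = 20; build tree by BST insertion.
Postorder traversal: [7, 5, 13, 11, 27, 20]


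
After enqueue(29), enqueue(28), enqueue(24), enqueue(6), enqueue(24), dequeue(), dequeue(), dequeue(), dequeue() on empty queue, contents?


enqueue(29) -> [29]
enqueue(28) -> [29, 28]
enqueue(24) -> [29, 28, 24]
enqueue(6) -> [29, 28, 24, 6]
enqueue(24) -> [29, 28, 24, 6, 24]
dequeue() returns 29 -> [28, 24, 6, 24]
dequeue() returns 28 -> [24, 6, 24]
dequeue() returns 24 -> [6, 24]
dequeue() returns 6 -> [24]
Final queue (front to back): [24]


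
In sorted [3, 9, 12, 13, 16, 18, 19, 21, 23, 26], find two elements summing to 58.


Two pointers: lo=0, hi=9
No pair sums to 58


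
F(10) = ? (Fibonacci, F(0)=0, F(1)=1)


F(n)=F(n-1)+F(n-2)
...F(8)=21, F(9)=34, F(10)=55


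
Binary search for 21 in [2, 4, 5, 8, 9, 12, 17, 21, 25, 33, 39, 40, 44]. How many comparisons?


Search for 21:
[0,12] mid=6 arr[6]=17
[7,12] mid=9 arr[9]=33
[7,8] mid=7 arr[7]=21
Total: 3 comparisons


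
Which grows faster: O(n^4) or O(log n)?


logarithmic grows slower than quartic
O(log n) is asymptotically smaller; O(n^4) grows faster


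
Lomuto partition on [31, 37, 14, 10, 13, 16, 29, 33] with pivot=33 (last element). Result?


Elements <= 33 go left of pivot.
Result: [31, 14, 10, 13, 16, 29, 33, 37], pivot at index 6


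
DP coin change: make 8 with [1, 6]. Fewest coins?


dp[0]=0; dp[i]=1+min(dp[i-c] for c in coins)
...dp[3]=3, dp[4]=4, dp[5]=5, dp[6]=1, dp[7]=2, dp[8]=3
Minimum coins for 8 = 3


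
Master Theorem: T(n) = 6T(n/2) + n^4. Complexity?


a=6, b=2, c=4. log_2(6)=2.585 < c=4. Case 3: O(n^c) = O(n^4)
Complexity: O(n^4)


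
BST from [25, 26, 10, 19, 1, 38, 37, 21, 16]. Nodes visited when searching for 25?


BST root = 25
Search for 25: compare at each node
Path: [25]


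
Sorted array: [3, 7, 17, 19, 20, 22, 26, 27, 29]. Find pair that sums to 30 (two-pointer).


Two pointers: lo=0, hi=8
Found pair: (3, 27) summing to 30


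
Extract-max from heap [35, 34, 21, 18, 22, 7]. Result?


Max = 35
Replace root with last, heapify down
Resulting heap: [34, 22, 21, 18, 7]


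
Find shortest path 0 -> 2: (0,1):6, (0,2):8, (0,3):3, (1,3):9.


Dijkstra from 0:
Distances: {0: 0, 1: 6, 2: 8, 3: 3}
Shortest distance to 2 = 8, path = [0, 2]


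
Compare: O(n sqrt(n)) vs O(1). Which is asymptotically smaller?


constant grows slower than n^1.5
O(1) is asymptotically smaller; O(n sqrt(n)) grows faster


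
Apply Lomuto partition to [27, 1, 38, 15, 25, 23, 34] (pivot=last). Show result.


Elements <= 34 go left of pivot.
Result: [27, 1, 15, 25, 23, 34, 38], pivot at index 5


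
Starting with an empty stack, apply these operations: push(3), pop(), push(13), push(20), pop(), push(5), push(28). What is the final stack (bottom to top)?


push(3) -> [3]
pop() returns 3 -> []
push(13) -> [13]
push(20) -> [13, 20]
pop() returns 20 -> [13]
push(5) -> [13, 5]
push(28) -> [13, 5, 28]
Final stack (bottom to top): [13, 5, 28]


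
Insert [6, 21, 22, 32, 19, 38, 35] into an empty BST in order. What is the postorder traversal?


Root = 6; build tree by BST insertion.
Postorder traversal: [19, 35, 38, 32, 22, 21, 6]


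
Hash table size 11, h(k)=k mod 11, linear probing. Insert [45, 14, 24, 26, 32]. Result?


Insertions: 45->slot 1; 14->slot 3; 24->slot 2; 26->slot 4; 32->slot 10
Table: [None, 45, 24, 14, 26, None, None, None, None, None, 32]


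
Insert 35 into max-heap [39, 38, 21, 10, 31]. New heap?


Append 35: [39, 38, 21, 10, 31, 35]
Bubble up: swap idx 5(35) with idx 2(21)
Result: [39, 38, 35, 10, 31, 21]


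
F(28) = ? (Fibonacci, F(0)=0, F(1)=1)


F(n)=F(n-1)+F(n-2)
...F(26)=121393, F(27)=196418, F(28)=317811


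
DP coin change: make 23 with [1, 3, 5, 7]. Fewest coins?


dp[0]=0; dp[i]=1+min(dp[i-c] for c in coins)
...dp[18]=4, dp[19]=3, dp[20]=4, dp[21]=3, dp[22]=4, dp[23]=5
Minimum coins for 23 = 5


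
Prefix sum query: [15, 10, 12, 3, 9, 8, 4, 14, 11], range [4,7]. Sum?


Prefix sums: [0, 15, 25, 37, 40, 49, 57, 61, 75, 86]
Sum[4..7] = prefix[8] - prefix[4] = 75 - 40 = 35


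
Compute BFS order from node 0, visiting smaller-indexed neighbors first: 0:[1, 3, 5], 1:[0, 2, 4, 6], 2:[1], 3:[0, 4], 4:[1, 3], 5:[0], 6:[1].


BFS queue: start with [0]
Visit order: [0, 1, 3, 5, 2, 4, 6]


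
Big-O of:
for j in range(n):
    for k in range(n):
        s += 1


Per nesting level: O(n) * O(n) = O(n^2)
Complexity: O(n^2)


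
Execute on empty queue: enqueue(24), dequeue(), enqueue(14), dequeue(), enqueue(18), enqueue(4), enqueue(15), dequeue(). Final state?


enqueue(24) -> [24]
dequeue() returns 24 -> []
enqueue(14) -> [14]
dequeue() returns 14 -> []
enqueue(18) -> [18]
enqueue(4) -> [18, 4]
enqueue(15) -> [18, 4, 15]
dequeue() returns 18 -> [4, 15]
Final queue (front to back): [4, 15]


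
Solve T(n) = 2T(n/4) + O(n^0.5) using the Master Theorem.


a=2, b=4, c=0.5. log_4(2)=0.5 = c=0.5. Case 2: O(n^c log n) = O(sqrt(n) log n)
Complexity: O(sqrt(n) log n)


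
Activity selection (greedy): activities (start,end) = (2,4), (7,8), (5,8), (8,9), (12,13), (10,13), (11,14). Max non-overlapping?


Greedy: pick earliest-ending, then skip overlaps.
Selected (4 activities): [(2, 4), (7, 8), (8, 9), (12, 13)]


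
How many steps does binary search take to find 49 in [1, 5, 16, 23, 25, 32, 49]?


Search for 49:
[0,6] mid=3 arr[3]=23
[4,6] mid=5 arr[5]=32
[6,6] mid=6 arr[6]=49
Total: 3 comparisons


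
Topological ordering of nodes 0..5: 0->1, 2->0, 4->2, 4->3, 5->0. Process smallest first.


Kahn's algorithm, process smallest node first
Order: [4, 2, 3, 5, 0, 1]


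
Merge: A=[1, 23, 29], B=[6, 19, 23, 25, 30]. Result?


Compare heads, take smaller each step.
Merged: [1, 6, 19, 23, 23, 25, 29, 30]


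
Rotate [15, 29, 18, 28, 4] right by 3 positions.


Right rotate by 3: [18, 28, 4, 15, 29]


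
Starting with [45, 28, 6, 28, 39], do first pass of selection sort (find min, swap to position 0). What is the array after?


After one pass: [6, 28, 45, 28, 39]


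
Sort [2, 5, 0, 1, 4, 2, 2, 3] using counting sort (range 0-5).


Count array: [1, 1, 3, 1, 1, 1]
Reconstruct: [0, 1, 2, 2, 2, 3, 4, 5]


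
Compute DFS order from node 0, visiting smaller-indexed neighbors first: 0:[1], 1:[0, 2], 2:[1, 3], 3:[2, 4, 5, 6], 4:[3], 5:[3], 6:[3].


DFS stack-based: start with [0]
Visit order: [0, 1, 2, 3, 4, 5, 6]


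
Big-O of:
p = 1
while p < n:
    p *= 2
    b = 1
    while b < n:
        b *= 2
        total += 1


Per nesting level: O(log n) * O(log n) = O((log n)^2)
Complexity: O((log n)^2)


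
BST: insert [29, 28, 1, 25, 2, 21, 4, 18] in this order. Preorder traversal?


Root = 29; build tree by BST insertion.
Preorder traversal: [29, 28, 1, 25, 2, 21, 4, 18]


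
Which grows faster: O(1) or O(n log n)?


constant grows slower than linearithmic
O(1) is asymptotically smaller; O(n log n) grows faster


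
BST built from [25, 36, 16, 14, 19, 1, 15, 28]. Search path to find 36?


BST root = 25
Search for 36: compare at each node
Path: [25, 36]


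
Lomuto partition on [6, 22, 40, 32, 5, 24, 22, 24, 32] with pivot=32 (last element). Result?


Elements <= 32 go left of pivot.
Result: [6, 22, 32, 5, 24, 22, 24, 32, 40], pivot at index 7


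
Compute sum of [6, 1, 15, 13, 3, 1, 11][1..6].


Prefix sums: [0, 6, 7, 22, 35, 38, 39, 50]
Sum[1..6] = prefix[7] - prefix[1] = 50 - 6 = 44


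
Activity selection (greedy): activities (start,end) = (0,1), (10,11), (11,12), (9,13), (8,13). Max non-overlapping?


Greedy: pick earliest-ending, then skip overlaps.
Selected (3 activities): [(0, 1), (10, 11), (11, 12)]


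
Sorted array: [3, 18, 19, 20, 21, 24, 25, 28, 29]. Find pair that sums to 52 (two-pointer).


Two pointers: lo=0, hi=8
Found pair: (24, 28) summing to 52


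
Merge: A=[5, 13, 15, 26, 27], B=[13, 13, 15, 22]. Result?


Compare heads, take smaller each step.
Merged: [5, 13, 13, 13, 15, 15, 22, 26, 27]


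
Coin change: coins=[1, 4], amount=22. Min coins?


dp[0]=0; dp[i]=1+min(dp[i-c] for c in coins)
...dp[17]=5, dp[18]=6, dp[19]=7, dp[20]=5, dp[21]=6, dp[22]=7
Minimum coins for 22 = 7


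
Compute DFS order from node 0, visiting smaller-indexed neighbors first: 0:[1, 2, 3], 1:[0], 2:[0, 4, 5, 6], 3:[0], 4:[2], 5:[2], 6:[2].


DFS stack-based: start with [0]
Visit order: [0, 1, 2, 4, 5, 6, 3]


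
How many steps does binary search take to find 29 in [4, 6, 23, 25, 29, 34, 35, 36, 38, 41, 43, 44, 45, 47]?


Search for 29:
[0,13] mid=6 arr[6]=35
[0,5] mid=2 arr[2]=23
[3,5] mid=4 arr[4]=29
Total: 3 comparisons


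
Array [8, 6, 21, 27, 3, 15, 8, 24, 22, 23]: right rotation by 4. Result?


Right rotate by 4: [8, 24, 22, 23, 8, 6, 21, 27, 3, 15]


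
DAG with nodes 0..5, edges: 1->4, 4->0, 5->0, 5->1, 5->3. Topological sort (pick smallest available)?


Kahn's algorithm, process smallest node first
Order: [2, 5, 1, 3, 4, 0]


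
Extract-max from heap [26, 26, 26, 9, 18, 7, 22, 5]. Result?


Max = 26
Replace root with last, heapify down
Resulting heap: [26, 18, 26, 9, 5, 7, 22]


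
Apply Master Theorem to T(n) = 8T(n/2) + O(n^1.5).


a=8, b=2, c=1.5. log_2(8)=3 > c=1.5. Case 1: O(n^log_b(a)) = O(n^3)
Complexity: O(n^3)


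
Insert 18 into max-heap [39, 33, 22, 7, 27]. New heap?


Append 18: [39, 33, 22, 7, 27, 18]
Bubble up: no swaps needed
Result: [39, 33, 22, 7, 27, 18]


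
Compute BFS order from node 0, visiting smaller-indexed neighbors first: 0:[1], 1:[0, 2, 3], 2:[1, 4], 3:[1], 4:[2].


BFS queue: start with [0]
Visit order: [0, 1, 2, 3, 4]


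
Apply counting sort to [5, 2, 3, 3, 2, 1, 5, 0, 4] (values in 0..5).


Count array: [1, 1, 2, 2, 1, 2]
Reconstruct: [0, 1, 2, 2, 3, 3, 4, 5, 5]


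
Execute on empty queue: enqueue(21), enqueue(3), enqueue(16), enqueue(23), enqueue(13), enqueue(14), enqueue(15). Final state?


enqueue(21) -> [21]
enqueue(3) -> [21, 3]
enqueue(16) -> [21, 3, 16]
enqueue(23) -> [21, 3, 16, 23]
enqueue(13) -> [21, 3, 16, 23, 13]
enqueue(14) -> [21, 3, 16, 23, 13, 14]
enqueue(15) -> [21, 3, 16, 23, 13, 14, 15]
Final queue (front to back): [21, 3, 16, 23, 13, 14, 15]


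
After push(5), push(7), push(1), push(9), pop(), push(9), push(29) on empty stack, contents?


push(5) -> [5]
push(7) -> [5, 7]
push(1) -> [5, 7, 1]
push(9) -> [5, 7, 1, 9]
pop() returns 9 -> [5, 7, 1]
push(9) -> [5, 7, 1, 9]
push(29) -> [5, 7, 1, 9, 29]
Final stack (bottom to top): [5, 7, 1, 9, 29]


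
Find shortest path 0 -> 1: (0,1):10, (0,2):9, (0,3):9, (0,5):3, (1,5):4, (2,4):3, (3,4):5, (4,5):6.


Dijkstra from 0:
Distances: {0: 0, 1: 7, 2: 9, 3: 9, 4: 9, 5: 3}
Shortest distance to 1 = 7, path = [0, 5, 1]


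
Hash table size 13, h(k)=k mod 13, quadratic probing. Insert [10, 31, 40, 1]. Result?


Insertions: 10->slot 10; 31->slot 5; 40->slot 1; 1->slot 2
Table: [None, 40, 1, None, None, 31, None, None, None, None, 10, None, None]


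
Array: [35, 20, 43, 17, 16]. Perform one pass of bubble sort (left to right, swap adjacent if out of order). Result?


After one pass: [20, 35, 17, 16, 43]


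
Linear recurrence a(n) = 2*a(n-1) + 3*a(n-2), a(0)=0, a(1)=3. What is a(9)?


Build bottom-up:
...a(7)=1641, a(8)=4920, a(9)=2*4920+3*1641=14763


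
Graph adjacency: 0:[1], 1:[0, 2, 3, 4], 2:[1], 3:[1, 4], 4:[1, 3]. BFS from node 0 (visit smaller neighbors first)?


BFS queue: start with [0]
Visit order: [0, 1, 2, 3, 4]


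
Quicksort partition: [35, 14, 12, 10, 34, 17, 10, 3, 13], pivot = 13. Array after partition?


Elements <= 13 go left of pivot.
Result: [12, 10, 10, 3, 13, 17, 35, 14, 34], pivot at index 4


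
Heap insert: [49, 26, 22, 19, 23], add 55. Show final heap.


Append 55: [49, 26, 22, 19, 23, 55]
Bubble up: swap idx 5(55) with idx 2(22); swap idx 2(55) with idx 0(49)
Result: [55, 26, 49, 19, 23, 22]


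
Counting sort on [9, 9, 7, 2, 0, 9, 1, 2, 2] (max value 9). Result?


Count array: [1, 1, 3, 0, 0, 0, 0, 1, 0, 3]
Reconstruct: [0, 1, 2, 2, 2, 7, 9, 9, 9]


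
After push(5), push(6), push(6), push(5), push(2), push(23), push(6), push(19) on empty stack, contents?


push(5) -> [5]
push(6) -> [5, 6]
push(6) -> [5, 6, 6]
push(5) -> [5, 6, 6, 5]
push(2) -> [5, 6, 6, 5, 2]
push(23) -> [5, 6, 6, 5, 2, 23]
push(6) -> [5, 6, 6, 5, 2, 23, 6]
push(19) -> [5, 6, 6, 5, 2, 23, 6, 19]
Final stack (bottom to top): [5, 6, 6, 5, 2, 23, 6, 19]


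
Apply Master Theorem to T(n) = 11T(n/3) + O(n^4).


a=11, b=3, c=4. log_3(11)=2.183 < c=4. Case 3: O(n^c) = O(n^4)
Complexity: O(n^4)


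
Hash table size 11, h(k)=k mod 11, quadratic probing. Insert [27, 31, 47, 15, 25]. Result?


Insertions: 27->slot 5; 31->slot 9; 47->slot 3; 15->slot 4; 25->slot 7
Table: [None, None, None, 47, 15, 27, None, 25, None, 31, None]


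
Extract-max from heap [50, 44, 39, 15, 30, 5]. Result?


Max = 50
Replace root with last, heapify down
Resulting heap: [44, 30, 39, 15, 5]


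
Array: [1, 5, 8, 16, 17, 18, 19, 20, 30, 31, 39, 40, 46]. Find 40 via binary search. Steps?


Search for 40:
[0,12] mid=6 arr[6]=19
[7,12] mid=9 arr[9]=31
[10,12] mid=11 arr[11]=40
Total: 3 comparisons


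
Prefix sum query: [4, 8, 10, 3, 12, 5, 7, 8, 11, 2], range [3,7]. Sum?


Prefix sums: [0, 4, 12, 22, 25, 37, 42, 49, 57, 68, 70]
Sum[3..7] = prefix[8] - prefix[3] = 57 - 22 = 35


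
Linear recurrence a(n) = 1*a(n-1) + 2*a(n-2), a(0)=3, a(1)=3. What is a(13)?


Build bottom-up:
...a(11)=4095, a(12)=8193, a(13)=1*8193+2*4095=16383


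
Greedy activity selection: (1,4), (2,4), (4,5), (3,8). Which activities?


Greedy: pick earliest-ending, then skip overlaps.
Selected (2 activities): [(1, 4), (4, 5)]


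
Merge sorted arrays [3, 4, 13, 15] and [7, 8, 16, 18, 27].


Compare heads, take smaller each step.
Merged: [3, 4, 7, 8, 13, 15, 16, 18, 27]


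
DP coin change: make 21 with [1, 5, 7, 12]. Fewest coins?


dp[0]=0; dp[i]=1+min(dp[i-c] for c in coins)
...dp[16]=4, dp[17]=2, dp[18]=3, dp[19]=2, dp[20]=3, dp[21]=3
Minimum coins for 21 = 3


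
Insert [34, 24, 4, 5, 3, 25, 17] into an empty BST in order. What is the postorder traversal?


Root = 34; build tree by BST insertion.
Postorder traversal: [3, 17, 5, 4, 25, 24, 34]


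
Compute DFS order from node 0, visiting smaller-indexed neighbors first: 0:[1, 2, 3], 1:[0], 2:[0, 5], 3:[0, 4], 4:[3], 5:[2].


DFS stack-based: start with [0]
Visit order: [0, 1, 2, 5, 3, 4]


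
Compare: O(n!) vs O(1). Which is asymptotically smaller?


constant grows slower than factorial
O(1) is asymptotically smaller; O(n!) grows faster


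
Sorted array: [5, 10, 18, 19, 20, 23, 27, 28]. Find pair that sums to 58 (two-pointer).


Two pointers: lo=0, hi=7
No pair sums to 58


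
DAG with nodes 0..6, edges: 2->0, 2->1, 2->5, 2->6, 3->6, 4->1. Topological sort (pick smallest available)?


Kahn's algorithm, process smallest node first
Order: [2, 0, 3, 4, 1, 5, 6]


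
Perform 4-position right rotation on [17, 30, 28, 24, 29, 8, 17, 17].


Right rotate by 4: [29, 8, 17, 17, 17, 30, 28, 24]


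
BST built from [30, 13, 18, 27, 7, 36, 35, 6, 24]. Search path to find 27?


BST root = 30
Search for 27: compare at each node
Path: [30, 13, 18, 27]


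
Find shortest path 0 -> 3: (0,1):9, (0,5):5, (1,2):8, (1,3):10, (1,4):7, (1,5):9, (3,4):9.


Dijkstra from 0:
Distances: {0: 0, 1: 9, 2: 17, 3: 19, 4: 16, 5: 5}
Shortest distance to 3 = 19, path = [0, 1, 3]


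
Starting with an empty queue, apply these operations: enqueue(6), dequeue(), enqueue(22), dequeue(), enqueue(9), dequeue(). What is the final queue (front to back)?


enqueue(6) -> [6]
dequeue() returns 6 -> []
enqueue(22) -> [22]
dequeue() returns 22 -> []
enqueue(9) -> [9]
dequeue() returns 9 -> []
Final queue (front to back): []


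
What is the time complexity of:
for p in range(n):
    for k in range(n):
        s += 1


Per nesting level: O(n) * O(n) = O(n^2)
Complexity: O(n^2)


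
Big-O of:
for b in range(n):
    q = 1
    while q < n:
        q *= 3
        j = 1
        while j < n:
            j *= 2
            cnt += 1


Per nesting level: O(n) * O(log n) * O(log n) = O(n (log n)^2)
Complexity: O(n (log n)^2)


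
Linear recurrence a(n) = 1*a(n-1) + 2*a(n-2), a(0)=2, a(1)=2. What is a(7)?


Build bottom-up:
...a(5)=42, a(6)=86, a(7)=1*86+2*42=170


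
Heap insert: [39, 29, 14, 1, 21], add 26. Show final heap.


Append 26: [39, 29, 14, 1, 21, 26]
Bubble up: swap idx 5(26) with idx 2(14)
Result: [39, 29, 26, 1, 21, 14]


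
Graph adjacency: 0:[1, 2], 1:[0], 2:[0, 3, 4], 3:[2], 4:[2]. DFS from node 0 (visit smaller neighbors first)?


DFS stack-based: start with [0]
Visit order: [0, 1, 2, 3, 4]


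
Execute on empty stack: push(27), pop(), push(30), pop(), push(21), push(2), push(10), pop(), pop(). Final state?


push(27) -> [27]
pop() returns 27 -> []
push(30) -> [30]
pop() returns 30 -> []
push(21) -> [21]
push(2) -> [21, 2]
push(10) -> [21, 2, 10]
pop() returns 10 -> [21, 2]
pop() returns 2 -> [21]
Final stack (bottom to top): [21]


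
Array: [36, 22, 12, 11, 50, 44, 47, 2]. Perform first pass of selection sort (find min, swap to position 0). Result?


After one pass: [2, 22, 12, 11, 50, 44, 47, 36]


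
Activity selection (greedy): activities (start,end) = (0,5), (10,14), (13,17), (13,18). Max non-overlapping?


Greedy: pick earliest-ending, then skip overlaps.
Selected (2 activities): [(0, 5), (10, 14)]


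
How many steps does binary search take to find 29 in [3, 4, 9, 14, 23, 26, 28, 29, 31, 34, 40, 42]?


Search for 29:
[0,11] mid=5 arr[5]=26
[6,11] mid=8 arr[8]=31
[6,7] mid=6 arr[6]=28
[7,7] mid=7 arr[7]=29
Total: 4 comparisons


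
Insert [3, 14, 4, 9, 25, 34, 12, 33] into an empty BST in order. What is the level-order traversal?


Root = 3; build tree by BST insertion.
Level-Order traversal: [3, 14, 4, 25, 9, 34, 12, 33]


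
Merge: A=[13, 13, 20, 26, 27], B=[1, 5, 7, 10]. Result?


Compare heads, take smaller each step.
Merged: [1, 5, 7, 10, 13, 13, 20, 26, 27]


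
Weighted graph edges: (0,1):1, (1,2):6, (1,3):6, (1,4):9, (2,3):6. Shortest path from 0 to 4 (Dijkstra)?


Dijkstra from 0:
Distances: {0: 0, 1: 1, 2: 7, 3: 7, 4: 10}
Shortest distance to 4 = 10, path = [0, 1, 4]


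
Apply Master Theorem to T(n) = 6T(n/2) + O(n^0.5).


a=6, b=2, c=0.5. log_2(6)=2.585 > c=0.5. Case 1: O(n^log_b(a)) = O(n^2.585)
Complexity: O(n^2.585)


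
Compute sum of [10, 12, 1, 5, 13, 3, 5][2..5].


Prefix sums: [0, 10, 22, 23, 28, 41, 44, 49]
Sum[2..5] = prefix[6] - prefix[2] = 44 - 22 = 22


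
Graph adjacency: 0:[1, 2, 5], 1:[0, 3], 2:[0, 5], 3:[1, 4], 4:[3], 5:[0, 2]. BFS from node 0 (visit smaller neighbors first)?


BFS queue: start with [0]
Visit order: [0, 1, 2, 5, 3, 4]


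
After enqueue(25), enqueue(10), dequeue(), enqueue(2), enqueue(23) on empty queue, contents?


enqueue(25) -> [25]
enqueue(10) -> [25, 10]
dequeue() returns 25 -> [10]
enqueue(2) -> [10, 2]
enqueue(23) -> [10, 2, 23]
Final queue (front to back): [10, 2, 23]


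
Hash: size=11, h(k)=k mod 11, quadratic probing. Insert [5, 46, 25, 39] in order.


Insertions: 5->slot 5; 46->slot 2; 25->slot 3; 39->slot 6
Table: [None, None, 46, 25, None, 5, 39, None, None, None, None]


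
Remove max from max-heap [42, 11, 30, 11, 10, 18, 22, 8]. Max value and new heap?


Max = 42
Replace root with last, heapify down
Resulting heap: [30, 11, 22, 11, 10, 18, 8]


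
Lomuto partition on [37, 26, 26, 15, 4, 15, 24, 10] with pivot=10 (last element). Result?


Elements <= 10 go left of pivot.
Result: [4, 10, 26, 15, 37, 15, 24, 26], pivot at index 1


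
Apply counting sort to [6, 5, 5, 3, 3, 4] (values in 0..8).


Count array: [0, 0, 0, 2, 1, 2, 1, 0, 0]
Reconstruct: [3, 3, 4, 5, 5, 6]


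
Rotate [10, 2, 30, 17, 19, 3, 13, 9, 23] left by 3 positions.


Left rotate by 3: [17, 19, 3, 13, 9, 23, 10, 2, 30]


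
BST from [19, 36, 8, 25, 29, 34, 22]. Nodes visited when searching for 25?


BST root = 19
Search for 25: compare at each node
Path: [19, 36, 25]


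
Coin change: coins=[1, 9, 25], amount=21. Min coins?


dp[0]=0; dp[i]=1+min(dp[i-c] for c in coins)
...dp[16]=8, dp[17]=9, dp[18]=2, dp[19]=3, dp[20]=4, dp[21]=5
Minimum coins for 21 = 5


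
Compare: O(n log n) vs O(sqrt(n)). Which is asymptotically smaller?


sublinear grows slower than linearithmic
O(sqrt(n)) is asymptotically smaller; O(n log n) grows faster


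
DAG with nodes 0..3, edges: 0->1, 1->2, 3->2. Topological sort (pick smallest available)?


Kahn's algorithm, process smallest node first
Order: [0, 1, 3, 2]


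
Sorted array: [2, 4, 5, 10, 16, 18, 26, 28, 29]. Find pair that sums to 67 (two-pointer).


Two pointers: lo=0, hi=8
No pair sums to 67


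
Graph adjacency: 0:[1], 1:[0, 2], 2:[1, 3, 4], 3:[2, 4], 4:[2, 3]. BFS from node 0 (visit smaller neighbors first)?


BFS queue: start with [0]
Visit order: [0, 1, 2, 3, 4]


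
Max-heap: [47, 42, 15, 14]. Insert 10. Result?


Append 10: [47, 42, 15, 14, 10]
Bubble up: no swaps needed
Result: [47, 42, 15, 14, 10]


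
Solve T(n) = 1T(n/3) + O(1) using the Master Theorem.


a=1, b=3, c=0. log_3(1)=0 = c=0. Case 2: O(n^c log n) = O(log n)
Complexity: O(log n)


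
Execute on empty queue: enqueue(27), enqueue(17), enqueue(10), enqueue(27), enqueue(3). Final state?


enqueue(27) -> [27]
enqueue(17) -> [27, 17]
enqueue(10) -> [27, 17, 10]
enqueue(27) -> [27, 17, 10, 27]
enqueue(3) -> [27, 17, 10, 27, 3]
Final queue (front to back): [27, 17, 10, 27, 3]


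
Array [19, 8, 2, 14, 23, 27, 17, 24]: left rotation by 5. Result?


Left rotate by 5: [27, 17, 24, 19, 8, 2, 14, 23]


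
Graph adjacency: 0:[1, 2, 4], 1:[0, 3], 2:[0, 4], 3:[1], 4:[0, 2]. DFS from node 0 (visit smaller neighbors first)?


DFS stack-based: start with [0]
Visit order: [0, 1, 3, 2, 4]


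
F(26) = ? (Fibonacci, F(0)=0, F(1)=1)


F(n)=F(n-1)+F(n-2)
...F(24)=46368, F(25)=75025, F(26)=121393


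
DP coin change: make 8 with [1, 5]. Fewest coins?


dp[0]=0; dp[i]=1+min(dp[i-c] for c in coins)
...dp[3]=3, dp[4]=4, dp[5]=1, dp[6]=2, dp[7]=3, dp[8]=4
Minimum coins for 8 = 4


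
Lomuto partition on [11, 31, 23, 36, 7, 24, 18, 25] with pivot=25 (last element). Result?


Elements <= 25 go left of pivot.
Result: [11, 23, 7, 24, 18, 25, 31, 36], pivot at index 5


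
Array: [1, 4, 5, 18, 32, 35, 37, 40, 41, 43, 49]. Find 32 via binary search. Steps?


Search for 32:
[0,10] mid=5 arr[5]=35
[0,4] mid=2 arr[2]=5
[3,4] mid=3 arr[3]=18
[4,4] mid=4 arr[4]=32
Total: 4 comparisons


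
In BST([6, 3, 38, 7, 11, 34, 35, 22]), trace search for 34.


BST root = 6
Search for 34: compare at each node
Path: [6, 38, 7, 11, 34]


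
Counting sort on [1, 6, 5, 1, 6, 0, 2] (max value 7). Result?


Count array: [1, 2, 1, 0, 0, 1, 2, 0]
Reconstruct: [0, 1, 1, 2, 5, 6, 6]


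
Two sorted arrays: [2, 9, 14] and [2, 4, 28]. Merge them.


Compare heads, take smaller each step.
Merged: [2, 2, 4, 9, 14, 28]


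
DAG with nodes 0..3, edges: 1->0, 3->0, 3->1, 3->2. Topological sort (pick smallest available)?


Kahn's algorithm, process smallest node first
Order: [3, 1, 0, 2]


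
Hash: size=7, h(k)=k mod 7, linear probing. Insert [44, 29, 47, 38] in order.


Insertions: 44->slot 2; 29->slot 1; 47->slot 5; 38->slot 3
Table: [None, 29, 44, 38, None, 47, None]


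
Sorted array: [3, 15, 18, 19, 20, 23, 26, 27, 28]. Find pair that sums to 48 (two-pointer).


Two pointers: lo=0, hi=8
Found pair: (20, 28) summing to 48


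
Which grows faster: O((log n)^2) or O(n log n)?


polylogarithmic grows slower than linearithmic
O((log n)^2) is asymptotically smaller; O(n log n) grows faster


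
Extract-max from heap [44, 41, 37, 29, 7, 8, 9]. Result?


Max = 44
Replace root with last, heapify down
Resulting heap: [41, 29, 37, 9, 7, 8]


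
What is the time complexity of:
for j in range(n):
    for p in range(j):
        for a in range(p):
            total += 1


Per nesting level: O(n) * O(n) [triangular over j] * O(n) [triangular over p] = O(n^3)
Complexity: O(n^3)


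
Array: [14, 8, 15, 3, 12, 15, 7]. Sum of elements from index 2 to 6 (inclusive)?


Prefix sums: [0, 14, 22, 37, 40, 52, 67, 74]
Sum[2..6] = prefix[7] - prefix[2] = 74 - 22 = 52


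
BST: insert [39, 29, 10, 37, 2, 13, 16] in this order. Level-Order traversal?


Root = 39; build tree by BST insertion.
Level-Order traversal: [39, 29, 10, 37, 2, 13, 16]


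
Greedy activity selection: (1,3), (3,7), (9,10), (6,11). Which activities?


Greedy: pick earliest-ending, then skip overlaps.
Selected (3 activities): [(1, 3), (3, 7), (9, 10)]


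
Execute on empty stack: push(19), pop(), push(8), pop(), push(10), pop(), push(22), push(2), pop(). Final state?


push(19) -> [19]
pop() returns 19 -> []
push(8) -> [8]
pop() returns 8 -> []
push(10) -> [10]
pop() returns 10 -> []
push(22) -> [22]
push(2) -> [22, 2]
pop() returns 2 -> [22]
Final stack (bottom to top): [22]


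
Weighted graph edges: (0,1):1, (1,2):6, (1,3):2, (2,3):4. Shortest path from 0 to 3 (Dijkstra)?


Dijkstra from 0:
Distances: {0: 0, 1: 1, 2: 7, 3: 3}
Shortest distance to 3 = 3, path = [0, 1, 3]


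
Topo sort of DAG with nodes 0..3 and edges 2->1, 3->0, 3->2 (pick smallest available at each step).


Kahn's algorithm, process smallest node first
Order: [3, 0, 2, 1]


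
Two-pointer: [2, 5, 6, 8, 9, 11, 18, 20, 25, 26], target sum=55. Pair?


Two pointers: lo=0, hi=9
No pair sums to 55


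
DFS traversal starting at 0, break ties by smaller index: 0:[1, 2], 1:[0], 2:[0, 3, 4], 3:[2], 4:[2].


DFS stack-based: start with [0]
Visit order: [0, 1, 2, 3, 4]


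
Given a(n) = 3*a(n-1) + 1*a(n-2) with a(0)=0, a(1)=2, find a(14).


Build bottom-up:
...a(12)=934560, a(13)=3086642, a(14)=3*3086642+1*934560=10194486


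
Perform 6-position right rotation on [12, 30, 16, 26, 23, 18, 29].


Right rotate by 6: [30, 16, 26, 23, 18, 29, 12]


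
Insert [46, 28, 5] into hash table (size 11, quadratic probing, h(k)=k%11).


Insertions: 46->slot 2; 28->slot 6; 5->slot 5
Table: [None, None, 46, None, None, 5, 28, None, None, None, None]


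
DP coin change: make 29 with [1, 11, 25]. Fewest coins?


dp[0]=0; dp[i]=1+min(dp[i-c] for c in coins)
...dp[24]=4, dp[25]=1, dp[26]=2, dp[27]=3, dp[28]=4, dp[29]=5
Minimum coins for 29 = 5


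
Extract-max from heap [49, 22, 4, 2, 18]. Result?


Max = 49
Replace root with last, heapify down
Resulting heap: [22, 18, 4, 2]


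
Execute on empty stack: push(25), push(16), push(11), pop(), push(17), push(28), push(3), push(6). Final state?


push(25) -> [25]
push(16) -> [25, 16]
push(11) -> [25, 16, 11]
pop() returns 11 -> [25, 16]
push(17) -> [25, 16, 17]
push(28) -> [25, 16, 17, 28]
push(3) -> [25, 16, 17, 28, 3]
push(6) -> [25, 16, 17, 28, 3, 6]
Final stack (bottom to top): [25, 16, 17, 28, 3, 6]


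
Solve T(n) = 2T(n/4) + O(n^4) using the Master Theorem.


a=2, b=4, c=4. log_4(2)=0.5 < c=4. Case 3: O(n^c) = O(n^4)
Complexity: O(n^4)


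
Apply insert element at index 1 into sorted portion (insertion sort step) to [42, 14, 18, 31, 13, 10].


After one pass: [14, 42, 18, 31, 13, 10]


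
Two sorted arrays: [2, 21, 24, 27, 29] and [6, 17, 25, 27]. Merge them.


Compare heads, take smaller each step.
Merged: [2, 6, 17, 21, 24, 25, 27, 27, 29]


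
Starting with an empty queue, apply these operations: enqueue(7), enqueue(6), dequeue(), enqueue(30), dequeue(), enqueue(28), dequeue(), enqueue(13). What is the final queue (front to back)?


enqueue(7) -> [7]
enqueue(6) -> [7, 6]
dequeue() returns 7 -> [6]
enqueue(30) -> [6, 30]
dequeue() returns 6 -> [30]
enqueue(28) -> [30, 28]
dequeue() returns 30 -> [28]
enqueue(13) -> [28, 13]
Final queue (front to back): [28, 13]


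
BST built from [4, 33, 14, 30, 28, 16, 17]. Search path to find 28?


BST root = 4
Search for 28: compare at each node
Path: [4, 33, 14, 30, 28]


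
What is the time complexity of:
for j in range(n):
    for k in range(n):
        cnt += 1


Per nesting level: O(n) * O(n) = O(n^2)
Complexity: O(n^2)


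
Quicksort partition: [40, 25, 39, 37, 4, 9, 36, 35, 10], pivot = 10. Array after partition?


Elements <= 10 go left of pivot.
Result: [4, 9, 10, 37, 40, 25, 36, 35, 39], pivot at index 2


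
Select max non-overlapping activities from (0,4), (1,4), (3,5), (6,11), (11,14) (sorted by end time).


Greedy: pick earliest-ending, then skip overlaps.
Selected (3 activities): [(0, 4), (6, 11), (11, 14)]


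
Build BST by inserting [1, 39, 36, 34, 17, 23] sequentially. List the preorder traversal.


Root = 1; build tree by BST insertion.
Preorder traversal: [1, 39, 36, 34, 17, 23]


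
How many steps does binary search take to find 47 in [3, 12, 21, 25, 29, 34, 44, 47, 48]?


Search for 47:
[0,8] mid=4 arr[4]=29
[5,8] mid=6 arr[6]=44
[7,8] mid=7 arr[7]=47
Total: 3 comparisons


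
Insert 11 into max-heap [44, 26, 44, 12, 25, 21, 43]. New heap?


Append 11: [44, 26, 44, 12, 25, 21, 43, 11]
Bubble up: no swaps needed
Result: [44, 26, 44, 12, 25, 21, 43, 11]


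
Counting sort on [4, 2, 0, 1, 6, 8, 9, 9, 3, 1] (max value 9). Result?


Count array: [1, 2, 1, 1, 1, 0, 1, 0, 1, 2]
Reconstruct: [0, 1, 1, 2, 3, 4, 6, 8, 9, 9]


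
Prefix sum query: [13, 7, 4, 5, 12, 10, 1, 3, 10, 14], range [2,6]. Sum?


Prefix sums: [0, 13, 20, 24, 29, 41, 51, 52, 55, 65, 79]
Sum[2..6] = prefix[7] - prefix[2] = 52 - 20 = 32


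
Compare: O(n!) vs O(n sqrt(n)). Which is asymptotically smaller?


n^1.5 grows slower than factorial
O(n sqrt(n)) is asymptotically smaller; O(n!) grows faster


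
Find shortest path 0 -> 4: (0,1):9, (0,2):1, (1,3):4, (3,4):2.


Dijkstra from 0:
Distances: {0: 0, 1: 9, 2: 1, 3: 13, 4: 15}
Shortest distance to 4 = 15, path = [0, 1, 3, 4]


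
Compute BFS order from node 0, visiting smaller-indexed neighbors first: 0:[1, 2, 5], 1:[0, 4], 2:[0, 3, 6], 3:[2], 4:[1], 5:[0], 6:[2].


BFS queue: start with [0]
Visit order: [0, 1, 2, 5, 4, 3, 6]


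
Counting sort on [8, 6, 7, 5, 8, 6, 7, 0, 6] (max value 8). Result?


Count array: [1, 0, 0, 0, 0, 1, 3, 2, 2]
Reconstruct: [0, 5, 6, 6, 6, 7, 7, 8, 8]


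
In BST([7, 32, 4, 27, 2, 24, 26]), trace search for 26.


BST root = 7
Search for 26: compare at each node
Path: [7, 32, 27, 24, 26]


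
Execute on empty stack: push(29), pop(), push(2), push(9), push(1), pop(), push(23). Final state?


push(29) -> [29]
pop() returns 29 -> []
push(2) -> [2]
push(9) -> [2, 9]
push(1) -> [2, 9, 1]
pop() returns 1 -> [2, 9]
push(23) -> [2, 9, 23]
Final stack (bottom to top): [2, 9, 23]


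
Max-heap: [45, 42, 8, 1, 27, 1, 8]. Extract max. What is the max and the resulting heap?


Max = 45
Replace root with last, heapify down
Resulting heap: [42, 27, 8, 1, 8, 1]
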